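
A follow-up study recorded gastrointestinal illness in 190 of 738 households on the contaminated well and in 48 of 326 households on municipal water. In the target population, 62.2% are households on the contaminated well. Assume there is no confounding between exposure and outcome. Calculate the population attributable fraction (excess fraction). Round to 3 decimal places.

p₁ = P(outcome | exposed) = 190/738 = 0.25745
p₀ = P(outcome | unexposed) = 48/326 = 0.14724
Overall risk P(Y=1) = π·p₁ + (1−π)·p₀ = 0.622×0.25745 + 0.378×0.14724 = 0.21579.
Under exogeneity, PAF = [P(Y=1) − p₀] / P(Y=1).
PAF = (0.21579 − 0.14724) / 0.21579 ≈ 0.3177

PAF ≈ 0.318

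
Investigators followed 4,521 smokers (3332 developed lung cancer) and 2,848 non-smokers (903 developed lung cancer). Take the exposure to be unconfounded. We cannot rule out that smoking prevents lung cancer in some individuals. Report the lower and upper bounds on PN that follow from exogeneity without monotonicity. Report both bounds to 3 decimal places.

0.570 ≤ PN ≤ 0.927

p₁ = P(outcome | exposed) = 3332/4521 = 0.73701
p₀ = P(outcome | unexposed) = 903/2848 = 0.31706
Under exogeneity alone the bounds on PN are max{0,(p₁−p₀)/p₁} ≤ PN ≤ min{1,(1−p₀)/p₁}.
  lower = (p₁ − p₀)/p₁ = 0.41994 / 0.73701 ≈ 0.5698
  upper = min{1, (1 − p₀)/p₁} = 0.68294 / 0.73701 ≈ 0.9266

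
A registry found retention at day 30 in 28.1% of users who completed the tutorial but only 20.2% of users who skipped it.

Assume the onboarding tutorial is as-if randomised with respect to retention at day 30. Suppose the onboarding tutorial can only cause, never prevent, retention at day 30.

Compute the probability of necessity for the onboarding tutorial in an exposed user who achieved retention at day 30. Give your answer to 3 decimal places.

p₁ = 0.281, p₀ = 0.202.
Under exogeneity and monotonicity, PN = (p₁ − p₀) / p₁.
PN = (0.281 − 0.202) / 0.281 = 0.079 / 0.281 ≈ 0.2811

PN ≈ 0.281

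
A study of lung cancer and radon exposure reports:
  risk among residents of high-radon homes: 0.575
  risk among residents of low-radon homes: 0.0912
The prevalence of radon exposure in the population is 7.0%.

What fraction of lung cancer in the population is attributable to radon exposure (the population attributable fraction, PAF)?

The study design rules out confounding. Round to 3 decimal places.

Let p₁ = 0.575, p₀ = 0.0912.
Overall risk P(Y=1) = π·p₁ + (1−π)·p₀ = 0.07×0.575 + 0.93×0.0912 = 0.12507.
Under exogeneity, PAF = [P(Y=1) − p₀] / P(Y=1).
PAF = (0.12507 − 0.0912) / 0.12507 ≈ 0.2708

PAF ≈ 0.271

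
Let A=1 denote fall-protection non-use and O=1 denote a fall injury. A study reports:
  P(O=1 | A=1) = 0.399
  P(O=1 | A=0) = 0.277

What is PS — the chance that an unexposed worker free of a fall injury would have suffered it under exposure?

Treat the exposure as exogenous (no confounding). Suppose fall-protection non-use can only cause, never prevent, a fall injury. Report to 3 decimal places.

PS ≈ 0.169

Let p₁ = 0.399, p₀ = 0.277.
Under exogeneity and monotonicity, PS = (p₁ − p₀) / (1 − p₀).
PS = (0.399 − 0.277) / (1 − 0.277) = 0.122 / 0.723 ≈ 0.1687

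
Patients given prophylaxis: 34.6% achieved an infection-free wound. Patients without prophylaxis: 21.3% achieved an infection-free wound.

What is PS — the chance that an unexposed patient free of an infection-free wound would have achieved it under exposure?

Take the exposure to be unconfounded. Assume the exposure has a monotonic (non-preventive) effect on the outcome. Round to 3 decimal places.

PS ≈ 0.169

p₁ = 0.346, p₀ = 0.213.
Under exogeneity and monotonicity, PS = (p₁ − p₀) / (1 − p₀).
PS = (0.346 − 0.213) / (1 − 0.213) = 0.133 / 0.787 ≈ 0.1690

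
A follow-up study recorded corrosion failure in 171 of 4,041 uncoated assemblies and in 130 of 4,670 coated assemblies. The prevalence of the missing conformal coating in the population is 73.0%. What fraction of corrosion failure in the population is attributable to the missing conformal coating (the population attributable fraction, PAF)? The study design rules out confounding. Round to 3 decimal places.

PAF ≈ 0.275

p₁ = P(outcome | exposed) = 171/4041 = 0.042316
p₀ = P(outcome | unexposed) = 130/4670 = 0.027837
Overall risk P(Y=1) = π·p₁ + (1−π)·p₀ = 0.73×0.042316 + 0.27×0.027837 = 0.038407.
Under exogeneity, PAF = [P(Y=1) − p₀] / P(Y=1).
PAF = (0.038407 − 0.027837) / 0.038407 ≈ 0.2752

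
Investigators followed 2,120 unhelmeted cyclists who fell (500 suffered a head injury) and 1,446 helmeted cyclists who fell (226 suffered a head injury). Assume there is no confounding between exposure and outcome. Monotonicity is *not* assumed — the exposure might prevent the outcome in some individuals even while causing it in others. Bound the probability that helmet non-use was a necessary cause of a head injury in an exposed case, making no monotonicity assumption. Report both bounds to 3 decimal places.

p₁ = P(outcome | exposed) = 500/2120 = 0.23585
p₀ = P(outcome | unexposed) = 226/1446 = 0.15629
Under exogeneity alone the bounds on PN are max{0,(p₁−p₀)/p₁} ≤ PN ≤ min{1,(1−p₀)/p₁}.
  lower = (p₁ − p₀)/p₁ = 0.079556 / 0.23585 ≈ 0.3373
  upper = min{1, (1 − p₀)/p₁} = 0.84371 / 0.23585 ≈ 3.5773 → capped at 1

0.337 ≤ PN ≤ 1.000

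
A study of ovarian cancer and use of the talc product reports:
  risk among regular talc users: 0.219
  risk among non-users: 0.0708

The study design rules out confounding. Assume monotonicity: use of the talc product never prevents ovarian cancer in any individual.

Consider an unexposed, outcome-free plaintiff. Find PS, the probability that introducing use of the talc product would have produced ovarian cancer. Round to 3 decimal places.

PS ≈ 0.159

Let p₁ = 0.219, p₀ = 0.0708.
Under exogeneity and monotonicity, PS = (p₁ − p₀) / (1 − p₀).
PS = (0.219 − 0.0708) / (1 − 0.0708) = 0.1482 / 0.9292 ≈ 0.1595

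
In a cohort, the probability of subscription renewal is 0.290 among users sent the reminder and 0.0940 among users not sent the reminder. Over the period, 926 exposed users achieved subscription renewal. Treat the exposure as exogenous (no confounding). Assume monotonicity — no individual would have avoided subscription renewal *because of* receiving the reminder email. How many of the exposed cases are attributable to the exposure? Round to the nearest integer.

about 626 cases

Let p₁ = 0.29, p₀ = 0.094.
PN = (p₁ − p₀)/p₁ = (0.29 − 0.094) / 0.29 ≈ 0.67586.
Attributable cases ≈ PN × (exposed cases) = 0.67586 × 926 ≈ 625.85.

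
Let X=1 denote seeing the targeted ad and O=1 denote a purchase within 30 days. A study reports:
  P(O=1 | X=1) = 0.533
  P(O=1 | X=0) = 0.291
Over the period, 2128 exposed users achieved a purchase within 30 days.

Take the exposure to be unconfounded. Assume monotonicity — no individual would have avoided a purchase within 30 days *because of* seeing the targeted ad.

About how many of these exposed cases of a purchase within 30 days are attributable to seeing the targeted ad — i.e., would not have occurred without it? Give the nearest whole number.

Let p₁ = 0.533, p₀ = 0.291.
PN = (p₁ − p₀)/p₁ = (0.533 − 0.291) / 0.533 ≈ 0.45403.
Attributable cases ≈ PN × (exposed cases) = 0.45403 × 2128 ≈ 966.18.

about 966 cases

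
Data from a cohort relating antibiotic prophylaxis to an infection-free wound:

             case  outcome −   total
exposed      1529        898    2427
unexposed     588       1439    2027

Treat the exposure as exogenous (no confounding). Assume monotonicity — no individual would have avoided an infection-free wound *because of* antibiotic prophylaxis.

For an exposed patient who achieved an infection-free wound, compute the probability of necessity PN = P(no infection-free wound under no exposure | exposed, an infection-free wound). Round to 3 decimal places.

p₁ = P(outcome | exposed) = 1529/2427 = 0.63
p₀ = P(outcome | unexposed) = 588/2027 = 0.29008
Under exogeneity and monotonicity, PN = (p₁ − p₀)/p₁.
PN = (0.63 − 0.29008) / 0.63 ≈ 0.5395

PN ≈ 0.540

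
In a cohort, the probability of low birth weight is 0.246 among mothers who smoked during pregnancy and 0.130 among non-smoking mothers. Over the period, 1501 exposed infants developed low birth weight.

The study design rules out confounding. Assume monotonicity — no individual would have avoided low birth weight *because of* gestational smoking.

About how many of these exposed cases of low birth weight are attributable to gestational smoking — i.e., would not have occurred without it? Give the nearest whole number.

about 708 cases

Let p₁ = 0.246, p₀ = 0.13.
PN = (p₁ − p₀)/p₁ = (0.246 − 0.13) / 0.246 ≈ 0.47154.
Attributable cases ≈ PN × (exposed cases) = 0.47154 × 1501 ≈ 707.79.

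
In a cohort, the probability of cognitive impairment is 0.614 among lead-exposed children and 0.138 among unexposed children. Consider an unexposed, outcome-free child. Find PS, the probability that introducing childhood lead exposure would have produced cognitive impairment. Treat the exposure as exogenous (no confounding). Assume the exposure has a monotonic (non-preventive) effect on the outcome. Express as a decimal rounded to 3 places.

Let p₁ = 0.614, p₀ = 0.138.
Under exogeneity and monotonicity, PS = (p₁ − p₀) / (1 − p₀).
PS = (0.614 − 0.138) / (1 − 0.138) = 0.476 / 0.862 ≈ 0.5522

PS ≈ 0.552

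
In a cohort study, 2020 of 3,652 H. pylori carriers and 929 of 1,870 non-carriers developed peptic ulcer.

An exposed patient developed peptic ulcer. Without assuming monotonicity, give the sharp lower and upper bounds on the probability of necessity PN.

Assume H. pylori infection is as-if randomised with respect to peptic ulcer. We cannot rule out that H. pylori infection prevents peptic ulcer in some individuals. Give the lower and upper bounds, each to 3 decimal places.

p₁ = P(outcome | exposed) = 2020/3652 = 0.55312
p₀ = P(outcome | unexposed) = 929/1870 = 0.49679
Under exogeneity alone the bounds on PN are max{0,(p₁−p₀)/p₁} ≤ PN ≤ min{1,(1−p₀)/p₁}.
  lower = (p₁ − p₀)/p₁ = 0.05633 / 0.55312 ≈ 0.1018
  upper = min{1, (1 − p₀)/p₁} = 0.50321 / 0.55312 ≈ 0.9098

0.102 ≤ PN ≤ 0.910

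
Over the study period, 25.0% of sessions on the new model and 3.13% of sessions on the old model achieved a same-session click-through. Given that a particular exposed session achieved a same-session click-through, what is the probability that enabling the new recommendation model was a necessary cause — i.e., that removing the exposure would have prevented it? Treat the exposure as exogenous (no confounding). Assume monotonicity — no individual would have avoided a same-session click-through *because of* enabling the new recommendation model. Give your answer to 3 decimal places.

p₁ = 0.25, p₀ = 0.0313.
Under exogeneity and monotonicity, PN = (p₁ − p₀) / p₁.
PN = (0.25 − 0.0313) / 0.25 = 0.2187 / 0.25 ≈ 0.8748

PN ≈ 0.875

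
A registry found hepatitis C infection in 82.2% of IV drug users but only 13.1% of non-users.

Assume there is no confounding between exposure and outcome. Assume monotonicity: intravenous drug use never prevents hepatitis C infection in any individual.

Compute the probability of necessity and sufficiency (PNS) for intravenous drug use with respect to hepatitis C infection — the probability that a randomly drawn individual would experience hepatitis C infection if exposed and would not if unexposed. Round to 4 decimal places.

PNS ≈ 0.6910

p₁ = 0.822, p₀ = 0.131.
Under exogeneity and monotonicity, PNS = p₁ − p₀.
PNS = 0.822 − 0.131 = 0.691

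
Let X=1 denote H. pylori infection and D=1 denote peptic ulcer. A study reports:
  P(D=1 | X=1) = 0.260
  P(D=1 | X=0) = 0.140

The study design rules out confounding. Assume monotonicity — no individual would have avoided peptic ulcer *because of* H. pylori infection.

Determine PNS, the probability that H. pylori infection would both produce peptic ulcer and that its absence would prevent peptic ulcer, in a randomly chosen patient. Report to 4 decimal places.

Let p₁ = 0.26, p₀ = 0.14.
Under exogeneity and monotonicity, PNS = p₁ − p₀.
PNS = 0.26 − 0.14 = 0.12

PNS ≈ 0.1200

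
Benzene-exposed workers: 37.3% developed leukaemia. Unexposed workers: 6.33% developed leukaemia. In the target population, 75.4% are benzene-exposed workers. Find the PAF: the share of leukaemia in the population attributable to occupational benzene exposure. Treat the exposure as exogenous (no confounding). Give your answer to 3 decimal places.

p₁ = 0.373, p₀ = 0.0633.
Overall risk P(Y=1) = π·p₁ + (1−π)·p₀ = 0.754×0.373 + 0.246×0.0633 = 0.29681.
Under exogeneity, PAF = [P(Y=1) − p₀] / P(Y=1).
PAF = (0.29681 − 0.0633) / 0.29681 ≈ 0.7867

PAF ≈ 0.787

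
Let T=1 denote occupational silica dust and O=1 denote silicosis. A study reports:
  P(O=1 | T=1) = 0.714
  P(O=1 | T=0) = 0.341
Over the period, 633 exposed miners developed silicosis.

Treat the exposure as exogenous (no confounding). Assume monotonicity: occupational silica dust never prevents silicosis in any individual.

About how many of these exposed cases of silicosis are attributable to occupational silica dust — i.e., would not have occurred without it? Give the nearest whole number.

about 331 cases

Let p₁ = 0.714, p₀ = 0.341.
PN = (p₁ − p₀)/p₁ = (0.714 − 0.341) / 0.714 ≈ 0.52241.
Attributable cases ≈ PN × (exposed cases) = 0.52241 × 633 ≈ 330.68.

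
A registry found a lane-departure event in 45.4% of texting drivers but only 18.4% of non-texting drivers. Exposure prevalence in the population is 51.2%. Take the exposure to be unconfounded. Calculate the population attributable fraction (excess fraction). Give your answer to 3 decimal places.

p₁ = 0.454, p₀ = 0.184.
Overall risk P(Y=1) = π·p₁ + (1−π)·p₀ = 0.512×0.454 + 0.488×0.184 = 0.32224.
Under exogeneity, PAF = [P(Y=1) − p₀] / P(Y=1).
PAF = (0.32224 − 0.184) / 0.32224 ≈ 0.4290

PAF ≈ 0.429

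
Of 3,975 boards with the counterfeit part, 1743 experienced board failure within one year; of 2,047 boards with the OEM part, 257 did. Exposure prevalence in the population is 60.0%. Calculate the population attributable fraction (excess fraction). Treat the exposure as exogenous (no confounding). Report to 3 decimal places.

PAF ≈ 0.599

p₁ = P(outcome | exposed) = 1743/3975 = 0.43849
p₀ = P(outcome | unexposed) = 257/2047 = 0.12555
Overall risk P(Y=1) = π·p₁ + (1−π)·p₀ = 0.6×0.43849 + 0.4×0.12555 = 0.31331.
Under exogeneity, PAF = [P(Y=1) − p₀] / P(Y=1).
PAF = (0.31331 − 0.12555) / 0.31331 ≈ 0.5993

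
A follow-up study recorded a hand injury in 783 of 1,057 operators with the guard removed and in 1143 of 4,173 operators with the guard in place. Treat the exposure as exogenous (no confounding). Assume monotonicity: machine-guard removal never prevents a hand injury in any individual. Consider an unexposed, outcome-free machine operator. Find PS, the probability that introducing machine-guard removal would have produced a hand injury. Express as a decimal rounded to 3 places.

PS ≈ 0.643

p₁ = P(outcome | exposed) = 783/1057 = 0.74078
p₀ = P(outcome | unexposed) = 1143/4173 = 0.2739
Under exogeneity and monotonicity, PS = (p₁ − p₀) / (1 − p₀).
PS = (0.74078 − 0.2739) / (1 − 0.2739) = 0.46687 / 0.7261 ≈ 0.6430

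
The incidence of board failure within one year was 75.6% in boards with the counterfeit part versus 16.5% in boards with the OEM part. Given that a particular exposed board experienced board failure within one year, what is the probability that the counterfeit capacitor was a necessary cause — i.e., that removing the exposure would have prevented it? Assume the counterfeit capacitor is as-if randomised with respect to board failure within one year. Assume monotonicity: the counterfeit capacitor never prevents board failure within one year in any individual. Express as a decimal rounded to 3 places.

PN ≈ 0.782

p₁ = 0.756, p₀ = 0.165.
Under exogeneity and monotonicity, PN = (p₁ − p₀) / p₁.
PN = (0.756 − 0.165) / 0.756 = 0.591 / 0.756 ≈ 0.7817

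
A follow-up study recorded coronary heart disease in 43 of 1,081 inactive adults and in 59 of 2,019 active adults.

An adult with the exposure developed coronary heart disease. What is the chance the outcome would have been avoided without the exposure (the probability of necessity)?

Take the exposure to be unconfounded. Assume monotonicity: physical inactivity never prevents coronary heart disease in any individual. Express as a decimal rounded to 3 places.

PN ≈ 0.265

p₁ = P(outcome | exposed) = 43/1081 = 0.039778
p₀ = P(outcome | unexposed) = 59/2019 = 0.029222
Under exogeneity and monotonicity, PN = (p₁ − p₀) / p₁.
PN = (0.039778 − 0.029222) / 0.039778 = 0.010556 / 0.039778 ≈ 0.2654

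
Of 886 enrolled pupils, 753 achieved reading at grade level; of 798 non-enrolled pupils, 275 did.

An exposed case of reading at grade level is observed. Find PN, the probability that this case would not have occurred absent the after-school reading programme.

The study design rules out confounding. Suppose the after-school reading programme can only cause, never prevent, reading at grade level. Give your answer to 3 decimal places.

p₁ = P(outcome | exposed) = 753/886 = 0.84989
p₀ = P(outcome | unexposed) = 275/798 = 0.34461
Under exogeneity and monotonicity, PN = (p₁ − p₀) / p₁.
PN = (0.84989 − 0.34461) / 0.84989 = 0.50528 / 0.84989 ≈ 0.5945

PN ≈ 0.595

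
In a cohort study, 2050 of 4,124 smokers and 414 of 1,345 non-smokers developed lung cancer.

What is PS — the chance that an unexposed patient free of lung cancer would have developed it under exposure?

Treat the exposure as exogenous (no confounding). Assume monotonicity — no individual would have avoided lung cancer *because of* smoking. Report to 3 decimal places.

PS ≈ 0.273

p₁ = P(outcome | exposed) = 2050/4124 = 0.49709
p₀ = P(outcome | unexposed) = 414/1345 = 0.30781
Under exogeneity and monotonicity, PS = (p₁ − p₀) / (1 − p₀).
PS = (0.49709 − 0.30781) / (1 − 0.30781) = 0.18928 / 0.69219 ≈ 0.2735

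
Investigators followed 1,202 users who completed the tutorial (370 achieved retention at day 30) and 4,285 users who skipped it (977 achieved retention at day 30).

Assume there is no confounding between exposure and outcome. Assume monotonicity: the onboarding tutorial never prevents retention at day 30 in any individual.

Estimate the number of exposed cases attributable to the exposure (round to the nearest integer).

p₁ = P(outcome | exposed) = 370/1202 = 0.30782
p₀ = P(outcome | unexposed) = 977/4285 = 0.228
PN = (p₁ − p₀)/p₁ = (0.30782 − 0.228) / 0.30782 ≈ 0.25929.
Attributable cases ≈ PN × (exposed cases) = 0.25929 × 370 ≈ 95.94.

about 96 cases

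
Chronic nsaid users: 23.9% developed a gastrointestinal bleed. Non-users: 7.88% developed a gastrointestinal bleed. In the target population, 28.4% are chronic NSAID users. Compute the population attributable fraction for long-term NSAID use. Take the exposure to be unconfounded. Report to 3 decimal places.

p₁ = 0.239, p₀ = 0.0788.
Overall risk P(Y=1) = π·p₁ + (1−π)·p₀ = 0.284×0.239 + 0.716×0.0788 = 0.1243.
Under exogeneity, PAF = [P(Y=1) − p₀] / P(Y=1).
PAF = (0.1243 − 0.0788) / 0.1243 ≈ 0.3660

PAF ≈ 0.366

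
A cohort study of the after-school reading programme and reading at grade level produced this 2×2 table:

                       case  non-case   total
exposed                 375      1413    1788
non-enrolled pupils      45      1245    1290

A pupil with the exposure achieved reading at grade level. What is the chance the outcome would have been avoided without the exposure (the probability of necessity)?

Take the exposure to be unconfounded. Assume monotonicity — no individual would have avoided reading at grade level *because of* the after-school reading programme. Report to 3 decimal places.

PN ≈ 0.834

p₁ = P(outcome | exposed) = 375/1788 = 0.20973
p₀ = P(outcome | unexposed) = 45/1290 = 0.034884
Under exogeneity and monotonicity, PN = (p₁ − p₀)/p₁.
PN = (0.20973 − 0.034884) / 0.20973 ≈ 0.8337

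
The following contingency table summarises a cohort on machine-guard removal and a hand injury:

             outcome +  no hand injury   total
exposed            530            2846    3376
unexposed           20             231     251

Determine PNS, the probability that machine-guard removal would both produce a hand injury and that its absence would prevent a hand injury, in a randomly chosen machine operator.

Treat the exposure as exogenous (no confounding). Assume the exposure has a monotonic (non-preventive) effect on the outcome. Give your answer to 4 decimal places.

p₁ = P(outcome | exposed) = 530/3376 = 0.15699
p₀ = P(outcome | unexposed) = 20/251 = 0.079681
Under exogeneity and monotonicity, PNS = p₁ − p₀.
PNS = 0.15699 − 0.079681 = 0.077309

PNS ≈ 0.0773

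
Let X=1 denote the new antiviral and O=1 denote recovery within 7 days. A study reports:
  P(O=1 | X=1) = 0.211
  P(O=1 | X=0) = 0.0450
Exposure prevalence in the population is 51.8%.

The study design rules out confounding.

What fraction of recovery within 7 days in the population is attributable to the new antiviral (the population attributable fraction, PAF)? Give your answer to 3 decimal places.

PAF ≈ 0.656

Let p₁ = 0.211, p₀ = 0.045.
Overall risk P(Y=1) = π·p₁ + (1−π)·p₀ = 0.518×0.211 + 0.482×0.045 = 0.13099.
Under exogeneity, PAF = [P(Y=1) − p₀] / P(Y=1).
PAF = (0.13099 − 0.045) / 0.13099 ≈ 0.6565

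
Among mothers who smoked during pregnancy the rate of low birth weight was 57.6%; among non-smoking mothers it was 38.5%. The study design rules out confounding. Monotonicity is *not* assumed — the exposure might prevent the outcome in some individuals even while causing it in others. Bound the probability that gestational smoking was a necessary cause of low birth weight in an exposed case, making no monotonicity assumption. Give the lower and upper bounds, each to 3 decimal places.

0.332 ≤ PN ≤ 1.000

p₁ = 0.576, p₀ = 0.385.
Under exogeneity alone the bounds on PN are max{0,(p₁−p₀)/p₁} ≤ PN ≤ min{1,(1−p₀)/p₁}.
  lower = (p₁ − p₀)/p₁ = 0.191 / 0.576 ≈ 0.3316
  upper = min{1, (1 − p₀)/p₁} = 0.615 / 0.576 ≈ 1.0677 → capped at 1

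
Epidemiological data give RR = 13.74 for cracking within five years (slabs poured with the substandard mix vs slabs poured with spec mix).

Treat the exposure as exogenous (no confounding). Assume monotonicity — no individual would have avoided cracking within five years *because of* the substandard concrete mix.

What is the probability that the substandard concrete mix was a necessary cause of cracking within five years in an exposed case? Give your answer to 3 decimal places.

Under exogeneity and monotonicity, PN = (RR − 1) / RR = 1 − 1/RR.
PN = (13.74 − 1) / 13.74 = 12.74 / 13.74 ≈ 0.9272

PN ≈ 0.927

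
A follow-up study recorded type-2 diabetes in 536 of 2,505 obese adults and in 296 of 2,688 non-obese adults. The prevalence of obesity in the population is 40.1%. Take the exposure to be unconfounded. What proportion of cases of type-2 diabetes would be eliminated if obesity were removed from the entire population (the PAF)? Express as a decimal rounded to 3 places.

p₁ = P(outcome | exposed) = 536/2505 = 0.21397
p₀ = P(outcome | unexposed) = 296/2688 = 0.11012
Overall risk P(Y=1) = π·p₁ + (1−π)·p₀ = 0.401×0.21397 + 0.599×0.11012 = 0.15176.
Under exogeneity, PAF = [P(Y=1) − p₀] / P(Y=1).
PAF = (0.15176 − 0.11012) / 0.15176 ≈ 0.2744

PAF ≈ 0.274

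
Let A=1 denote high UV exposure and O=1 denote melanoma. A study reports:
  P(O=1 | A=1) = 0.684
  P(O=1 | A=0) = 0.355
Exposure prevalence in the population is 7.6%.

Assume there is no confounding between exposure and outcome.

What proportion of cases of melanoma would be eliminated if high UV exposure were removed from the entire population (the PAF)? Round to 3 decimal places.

Let p₁ = 0.684, p₀ = 0.355.
Overall risk P(Y=1) = π·p₁ + (1−π)·p₀ = 0.076×0.684 + 0.924×0.355 = 0.38.
Under exogeneity, PAF = [P(Y=1) − p₀] / P(Y=1).
PAF = (0.38 − 0.355) / 0.38 ≈ 0.0658

PAF ≈ 0.066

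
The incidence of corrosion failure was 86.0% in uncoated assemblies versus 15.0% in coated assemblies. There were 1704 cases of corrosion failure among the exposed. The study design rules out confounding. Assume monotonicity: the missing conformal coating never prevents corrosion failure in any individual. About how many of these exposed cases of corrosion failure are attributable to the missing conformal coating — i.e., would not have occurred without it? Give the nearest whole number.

about 1407 cases

p₁ = 0.86, p₀ = 0.15.
PN = (p₁ − p₀)/p₁ = (0.86 − 0.15) / 0.86 ≈ 0.82558.
Attributable cases ≈ PN × (exposed cases) = 0.82558 × 1704 ≈ 1406.79.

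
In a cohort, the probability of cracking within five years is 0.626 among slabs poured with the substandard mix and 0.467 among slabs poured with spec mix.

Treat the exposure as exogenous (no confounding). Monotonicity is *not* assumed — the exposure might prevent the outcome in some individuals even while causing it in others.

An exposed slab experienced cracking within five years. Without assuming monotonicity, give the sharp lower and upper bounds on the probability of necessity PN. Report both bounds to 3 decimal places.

Let p₁ = 0.626, p₀ = 0.467.
Under exogeneity alone the bounds on PN are max{0,(p₁−p₀)/p₁} ≤ PN ≤ min{1,(1−p₀)/p₁}.
  lower = (p₁ − p₀)/p₁ = 0.159 / 0.626 ≈ 0.2540
  upper = min{1, (1 − p₀)/p₁} = 0.533 / 0.626 ≈ 0.8514

0.254 ≤ PN ≤ 0.851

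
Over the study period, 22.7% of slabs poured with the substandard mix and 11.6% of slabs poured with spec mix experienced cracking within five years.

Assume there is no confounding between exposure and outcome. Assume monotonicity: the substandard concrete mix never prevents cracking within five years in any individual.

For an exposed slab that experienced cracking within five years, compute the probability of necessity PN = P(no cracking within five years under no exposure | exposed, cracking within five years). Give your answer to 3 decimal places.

p₁ = 0.227, p₀ = 0.116.
Under exogeneity and monotonicity, PN = (p₁ − p₀) / p₁.
PN = (0.227 − 0.116) / 0.227 = 0.111 / 0.227 ≈ 0.4890

PN ≈ 0.489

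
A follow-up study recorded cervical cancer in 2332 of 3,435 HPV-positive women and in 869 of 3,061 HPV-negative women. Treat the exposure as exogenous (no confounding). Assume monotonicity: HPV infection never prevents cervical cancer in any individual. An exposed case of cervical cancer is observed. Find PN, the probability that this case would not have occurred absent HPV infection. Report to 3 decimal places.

p₁ = P(outcome | exposed) = 2332/3435 = 0.67889
p₀ = P(outcome | unexposed) = 869/3061 = 0.28389
Under exogeneity and monotonicity, PN = (p₁ − p₀) / p₁.
PN = (0.67889 − 0.28389) / 0.67889 = 0.395 / 0.67889 ≈ 0.5818

PN ≈ 0.582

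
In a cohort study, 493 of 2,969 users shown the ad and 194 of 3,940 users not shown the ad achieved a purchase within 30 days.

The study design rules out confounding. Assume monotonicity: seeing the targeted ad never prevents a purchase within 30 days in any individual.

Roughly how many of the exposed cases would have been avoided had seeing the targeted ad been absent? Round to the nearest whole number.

p₁ = P(outcome | exposed) = 493/2969 = 0.16605
p₀ = P(outcome | unexposed) = 194/3940 = 0.049239
PN = (p₁ − p₀)/p₁ = (0.16605 − 0.049239) / 0.16605 ≈ 0.70347.
Attributable cases ≈ PN × (exposed cases) = 0.70347 × 493 ≈ 346.81.

about 347 cases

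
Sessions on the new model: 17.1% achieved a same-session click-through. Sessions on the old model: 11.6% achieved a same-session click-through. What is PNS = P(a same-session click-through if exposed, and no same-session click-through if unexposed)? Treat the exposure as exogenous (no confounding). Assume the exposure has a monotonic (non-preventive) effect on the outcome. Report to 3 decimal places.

PNS ≈ 0.055

p₁ = 0.171, p₀ = 0.116.
Under exogeneity and monotonicity, PNS = p₁ − p₀.
PNS = 0.171 − 0.116 = 0.055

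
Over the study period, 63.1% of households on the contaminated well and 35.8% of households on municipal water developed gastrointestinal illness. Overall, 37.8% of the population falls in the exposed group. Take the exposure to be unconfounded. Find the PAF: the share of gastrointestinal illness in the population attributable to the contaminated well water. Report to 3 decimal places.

p₁ = 0.631, p₀ = 0.358.
Overall risk P(Y=1) = π·p₁ + (1−π)·p₀ = 0.378×0.631 + 0.622×0.358 = 0.46119.
Under exogeneity, PAF = [P(Y=1) − p₀] / P(Y=1).
PAF = (0.46119 − 0.358) / 0.46119 ≈ 0.2238

PAF ≈ 0.224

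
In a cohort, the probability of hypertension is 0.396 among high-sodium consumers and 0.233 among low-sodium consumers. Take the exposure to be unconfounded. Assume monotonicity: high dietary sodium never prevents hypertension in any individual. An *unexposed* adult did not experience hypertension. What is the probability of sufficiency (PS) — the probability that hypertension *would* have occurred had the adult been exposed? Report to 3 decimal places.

Let p₁ = 0.396, p₀ = 0.233.
Under exogeneity and monotonicity, PS = (p₁ − p₀) / (1 − p₀).
PS = (0.396 − 0.233) / (1 − 0.233) = 0.163 / 0.767 ≈ 0.2125

PS ≈ 0.213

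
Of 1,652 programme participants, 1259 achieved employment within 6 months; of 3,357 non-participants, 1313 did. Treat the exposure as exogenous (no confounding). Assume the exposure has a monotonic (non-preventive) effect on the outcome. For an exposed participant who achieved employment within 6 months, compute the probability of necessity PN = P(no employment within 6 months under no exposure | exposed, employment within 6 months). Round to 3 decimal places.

PN ≈ 0.487

p₁ = P(outcome | exposed) = 1259/1652 = 0.76211
p₀ = P(outcome | unexposed) = 1313/3357 = 0.39112
Under exogeneity and monotonicity, PN = (p₁ − p₀) / p₁.
PN = (0.76211 − 0.39112) / 0.76211 = 0.37098 / 0.76211 ≈ 0.4868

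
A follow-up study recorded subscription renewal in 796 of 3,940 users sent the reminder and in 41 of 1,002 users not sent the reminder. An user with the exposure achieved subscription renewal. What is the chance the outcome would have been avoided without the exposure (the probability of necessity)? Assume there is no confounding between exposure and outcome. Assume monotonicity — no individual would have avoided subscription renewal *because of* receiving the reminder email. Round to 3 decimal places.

PN ≈ 0.797

p₁ = P(outcome | exposed) = 796/3940 = 0.20203
p₀ = P(outcome | unexposed) = 41/1002 = 0.040918
Under exogeneity and monotonicity, PN = (p₁ − p₀) / p₁.
PN = (0.20203 − 0.040918) / 0.20203 = 0.16111 / 0.20203 ≈ 0.7975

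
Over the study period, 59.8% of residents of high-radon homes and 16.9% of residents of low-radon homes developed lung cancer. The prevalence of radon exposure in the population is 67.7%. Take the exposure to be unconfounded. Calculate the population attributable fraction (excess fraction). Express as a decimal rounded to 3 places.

PAF ≈ 0.632

p₁ = 0.598, p₀ = 0.169.
Overall risk P(Y=1) = π·p₁ + (1−π)·p₀ = 0.677×0.598 + 0.323×0.169 = 0.45943.
Under exogeneity, PAF = [P(Y=1) − p₀] / P(Y=1).
PAF = (0.45943 − 0.169) / 0.45943 ≈ 0.6322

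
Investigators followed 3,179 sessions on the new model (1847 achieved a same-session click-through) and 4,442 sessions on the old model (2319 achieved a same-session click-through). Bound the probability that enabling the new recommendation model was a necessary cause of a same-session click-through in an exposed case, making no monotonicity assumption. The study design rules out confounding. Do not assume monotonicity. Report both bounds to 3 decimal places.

0.101 ≤ PN ≤ 0.823

p₁ = P(outcome | exposed) = 1847/3179 = 0.581
p₀ = P(outcome | unexposed) = 2319/4442 = 0.52206
Under exogeneity alone the bounds on PN are max{0,(p₁−p₀)/p₁} ≤ PN ≤ min{1,(1−p₀)/p₁}.
  lower = (p₁ − p₀)/p₁ = 0.058938 / 0.581 ≈ 0.1014
  upper = min{1, (1 − p₀)/p₁} = 0.47794 / 0.581 ≈ 0.8226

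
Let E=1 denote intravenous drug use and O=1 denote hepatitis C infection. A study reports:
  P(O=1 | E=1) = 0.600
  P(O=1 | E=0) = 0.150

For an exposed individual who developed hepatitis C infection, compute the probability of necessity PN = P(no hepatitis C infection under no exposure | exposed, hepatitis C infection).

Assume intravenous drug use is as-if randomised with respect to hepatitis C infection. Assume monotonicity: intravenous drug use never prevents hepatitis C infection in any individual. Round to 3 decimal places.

Let p₁ = 0.6, p₀ = 0.15.
Under exogeneity and monotonicity, PN = (p₁ − p₀) / p₁.
PN = (0.6 − 0.15) / 0.6 = 0.45 / 0.6 ≈ 0.7500

PN ≈ 0.750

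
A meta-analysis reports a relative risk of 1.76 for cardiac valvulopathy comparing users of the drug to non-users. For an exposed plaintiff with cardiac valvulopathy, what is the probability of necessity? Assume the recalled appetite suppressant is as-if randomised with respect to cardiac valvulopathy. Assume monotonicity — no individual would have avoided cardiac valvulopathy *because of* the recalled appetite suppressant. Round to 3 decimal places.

PN ≈ 0.432

Under exogeneity and monotonicity, PN = (RR − 1) / RR = 1 − 1/RR.
PN = (1.76 − 1) / 1.76 = 0.76 / 1.76 ≈ 0.4318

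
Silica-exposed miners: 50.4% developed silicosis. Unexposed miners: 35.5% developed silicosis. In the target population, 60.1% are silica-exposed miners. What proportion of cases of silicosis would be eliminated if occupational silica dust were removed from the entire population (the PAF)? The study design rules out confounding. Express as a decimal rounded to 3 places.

PAF ≈ 0.201

p₁ = 0.504, p₀ = 0.355.
Overall risk P(Y=1) = π·p₁ + (1−π)·p₀ = 0.601×0.504 + 0.399×0.355 = 0.44455.
Under exogeneity, PAF = [P(Y=1) − p₀] / P(Y=1).
PAF = (0.44455 − 0.355) / 0.44455 ≈ 0.2014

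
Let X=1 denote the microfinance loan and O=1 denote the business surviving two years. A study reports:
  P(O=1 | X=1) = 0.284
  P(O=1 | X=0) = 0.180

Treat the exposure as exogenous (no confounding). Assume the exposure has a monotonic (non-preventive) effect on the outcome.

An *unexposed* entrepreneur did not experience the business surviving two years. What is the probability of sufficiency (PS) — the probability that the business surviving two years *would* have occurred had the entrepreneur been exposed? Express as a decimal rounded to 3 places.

PS ≈ 0.127

Let p₁ = 0.284, p₀ = 0.18.
Under exogeneity and monotonicity, PS = (p₁ − p₀) / (1 − p₀).
PS = (0.284 − 0.18) / (1 − 0.18) = 0.104 / 0.82 ≈ 0.1268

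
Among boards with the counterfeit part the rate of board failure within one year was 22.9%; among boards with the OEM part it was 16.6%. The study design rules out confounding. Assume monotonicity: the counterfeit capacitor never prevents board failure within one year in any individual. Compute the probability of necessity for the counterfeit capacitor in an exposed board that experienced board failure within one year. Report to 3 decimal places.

p₁ = 0.229, p₀ = 0.166.
Under exogeneity and monotonicity, PN = (p₁ − p₀) / p₁.
PN = (0.229 − 0.166) / 0.229 = 0.063 / 0.229 ≈ 0.2751

PN ≈ 0.275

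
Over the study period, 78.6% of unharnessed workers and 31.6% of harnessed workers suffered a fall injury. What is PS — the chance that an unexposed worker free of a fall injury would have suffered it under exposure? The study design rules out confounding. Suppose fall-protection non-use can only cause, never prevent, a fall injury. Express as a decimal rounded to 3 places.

PS ≈ 0.687

p₁ = 0.786, p₀ = 0.316.
Under exogeneity and monotonicity, PS = (p₁ − p₀) / (1 − p₀).
PS = (0.786 − 0.316) / (1 − 0.316) = 0.47 / 0.684 ≈ 0.6871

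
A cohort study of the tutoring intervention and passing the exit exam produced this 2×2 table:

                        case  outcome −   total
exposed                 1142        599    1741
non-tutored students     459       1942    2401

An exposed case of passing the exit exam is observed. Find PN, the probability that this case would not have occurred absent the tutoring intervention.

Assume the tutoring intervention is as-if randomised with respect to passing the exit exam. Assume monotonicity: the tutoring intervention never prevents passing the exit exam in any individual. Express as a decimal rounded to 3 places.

p₁ = P(outcome | exposed) = 1142/1741 = 0.65594
p₀ = P(outcome | unexposed) = 459/2401 = 0.19117
Under exogeneity and monotonicity, PN = (p₁ − p₀)/p₁.
PN = (0.65594 − 0.19117) / 0.65594 ≈ 0.7086

PN ≈ 0.709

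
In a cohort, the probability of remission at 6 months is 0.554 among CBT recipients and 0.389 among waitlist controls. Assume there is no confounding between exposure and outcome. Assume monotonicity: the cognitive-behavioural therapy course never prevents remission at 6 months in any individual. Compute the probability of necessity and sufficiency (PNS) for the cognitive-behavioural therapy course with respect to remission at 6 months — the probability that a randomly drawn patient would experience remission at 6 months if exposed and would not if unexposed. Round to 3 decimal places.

PNS ≈ 0.165

Let p₁ = 0.554, p₀ = 0.389.
Under exogeneity and monotonicity, PNS = p₁ − p₀.
PNS = 0.554 − 0.389 = 0.165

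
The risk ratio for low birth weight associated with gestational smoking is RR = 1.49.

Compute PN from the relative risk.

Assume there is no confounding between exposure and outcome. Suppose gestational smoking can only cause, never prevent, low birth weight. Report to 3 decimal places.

PN ≈ 0.329

Under exogeneity and monotonicity, PN = (RR − 1) / RR = 1 − 1/RR.
PN = (1.49 − 1) / 1.49 = 0.49 / 1.49 ≈ 0.3289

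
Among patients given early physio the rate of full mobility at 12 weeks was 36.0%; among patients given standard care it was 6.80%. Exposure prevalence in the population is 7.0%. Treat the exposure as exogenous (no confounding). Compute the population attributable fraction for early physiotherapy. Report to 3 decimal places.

PAF ≈ 0.231

p₁ = 0.36, p₀ = 0.068.
Overall risk P(Y=1) = π·p₁ + (1−π)·p₀ = 0.07×0.36 + 0.93×0.068 = 0.08844.
Under exogeneity, PAF = [P(Y=1) − p₀] / P(Y=1).
PAF = (0.08844 − 0.068) / 0.08844 ≈ 0.2311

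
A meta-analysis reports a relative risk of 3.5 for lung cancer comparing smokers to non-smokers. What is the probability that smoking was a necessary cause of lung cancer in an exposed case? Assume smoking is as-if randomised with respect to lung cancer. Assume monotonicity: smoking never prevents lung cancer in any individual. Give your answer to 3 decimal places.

Under exogeneity and monotonicity, PN = (RR − 1) / RR = 1 − 1/RR.
PN = (3.5 − 1) / 3.5 = 2.5 / 3.5 ≈ 0.7143

PN ≈ 0.714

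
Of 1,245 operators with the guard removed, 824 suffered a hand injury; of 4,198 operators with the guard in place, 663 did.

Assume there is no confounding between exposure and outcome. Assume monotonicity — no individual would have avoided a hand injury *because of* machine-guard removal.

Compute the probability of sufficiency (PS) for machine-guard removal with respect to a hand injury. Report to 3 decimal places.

PS ≈ 0.598

p₁ = P(outcome | exposed) = 824/1245 = 0.66185
p₀ = P(outcome | unexposed) = 663/4198 = 0.15793
Under exogeneity and monotonicity, PS = (p₁ − p₀) / (1 − p₀).
PS = (0.66185 − 0.15793) / (1 − 0.15793) = 0.50392 / 0.84207 ≈ 0.5984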